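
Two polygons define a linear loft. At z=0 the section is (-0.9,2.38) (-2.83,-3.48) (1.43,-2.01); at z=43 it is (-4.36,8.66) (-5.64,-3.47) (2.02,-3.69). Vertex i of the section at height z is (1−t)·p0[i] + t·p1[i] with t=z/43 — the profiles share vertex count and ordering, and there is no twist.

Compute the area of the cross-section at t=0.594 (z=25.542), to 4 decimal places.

Area at t=0.594: 29.7332

Cross-section at t=0.594: each vertex is (1-t)·p0[i] + t·p1[i].
  v1: (1-0.594)·(-0.9,2.38) + 0.594·(-4.36,8.66) = (-2.9552,6.1103)
  v2: (1-0.594)·(-2.83,-3.48) + 0.594·(-5.64,-3.47) = (-4.4991,-3.4741)
  v3: (1-0.594)·(1.43,-2.01) + 0.594·(2.02,-3.69) = (1.7805,-3.0079)
Shoelace sum Σ(x_i·y_{i+1} − x_{i+1}·y_i):
  i=1: -2.9552·-3.4741 − -4.4991·6.1103 = +37.7579 (running +37.7579)
  i=2: -4.4991·-3.0079 − 1.7805·-3.4741 = +19.7185 (running +57.4763)
  i=3: 1.7805·6.1103 − -2.9552·-3.0079 = +1.9901 (running +59.4664)
Area = |Σ|/2 = |59.4664|/2 = 29.7332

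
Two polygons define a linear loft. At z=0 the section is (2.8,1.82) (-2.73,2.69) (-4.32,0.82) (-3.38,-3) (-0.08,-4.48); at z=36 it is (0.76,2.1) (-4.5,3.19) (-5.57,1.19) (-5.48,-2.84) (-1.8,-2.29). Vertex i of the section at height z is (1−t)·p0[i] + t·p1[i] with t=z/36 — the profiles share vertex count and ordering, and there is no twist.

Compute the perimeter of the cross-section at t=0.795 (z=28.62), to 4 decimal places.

Cross-section at t=0.795: each vertex is (1-t)·p0[i] + t·p1[i].
  v1: (1-0.795)·(2.8,1.82) + 0.795·(0.76,2.1) = (1.1782,2.0426)
  v2: (1-0.795)·(-2.73,2.69) + 0.795·(-4.5,3.19) = (-4.1372,3.0875)
  v3: (1-0.795)·(-4.32,0.82) + 0.795·(-5.57,1.19) = (-5.3138,1.1141)
  v4: (1-0.795)·(-3.38,-3) + 0.795·(-5.48,-2.84) = (-5.0495,-2.8728)
  v5: (1-0.795)·(-0.08,-4.48) + 0.795·(-1.8,-2.29) = (-1.4474,-2.7389)
Perimeter = Σ |v_{i+1} − v_i|:
  edge 1→2: √(-5.3154² + 1.0449²) = 5.4171 (running 5.4171)
  edge 2→3: √(-1.1766² + -1.9733²) = 2.2975 (running 7.7146)
  edge 3→4: √(0.2643² + -3.9869²) = 3.9957 (running 11.7103)
  edge 4→5: √(3.6021² + 0.1338²) = 3.6046 (running 15.3149)
  edge 5→1: √(2.6256² + 4.7816²) = 5.4550 (running 20.7699)
Perimeter = 20.7699

Perimeter at t=0.795: 20.7699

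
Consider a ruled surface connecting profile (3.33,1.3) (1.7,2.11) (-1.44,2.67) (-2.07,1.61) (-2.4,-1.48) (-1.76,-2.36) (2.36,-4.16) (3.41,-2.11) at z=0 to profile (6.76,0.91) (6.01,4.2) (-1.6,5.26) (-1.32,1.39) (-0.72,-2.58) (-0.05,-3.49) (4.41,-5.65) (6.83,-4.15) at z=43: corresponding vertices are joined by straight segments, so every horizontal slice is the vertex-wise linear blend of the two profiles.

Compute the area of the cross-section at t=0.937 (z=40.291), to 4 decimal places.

Cross-section at t=0.937: each vertex is (1-t)·p0[i] + t·p1[i].
  v1: (1-0.937)·(3.33,1.3) + 0.937·(6.76,0.91) = (6.5439,0.9346)
  v2: (1-0.937)·(1.7,2.11) + 0.937·(6.01,4.2) = (5.7385,4.0683)
  v3: (1-0.937)·(-1.44,2.67) + 0.937·(-1.6,5.26) = (-1.5899,5.0968)
  v4: (1-0.937)·(-2.07,1.61) + 0.937·(-1.32,1.39) = (-1.3673,1.4039)
  v5: (1-0.937)·(-2.4,-1.48) + 0.937·(-0.72,-2.58) = (-0.8258,-2.5107)
  v6: (1-0.937)·(-1.76,-2.36) + 0.937·(-0.05,-3.49) = (-0.1577,-3.4188)
  v7: (1-0.937)·(2.36,-4.16) + 0.937·(4.41,-5.65) = (4.2809,-5.5561)
  v8: (1-0.937)·(3.41,-2.11) + 0.937·(6.83,-4.15) = (6.6145,-4.0215)
Shoelace sum Σ(x_i·y_{i+1} − x_{i+1}·y_i):
  i=1: 6.5439·4.0683 − 5.7385·0.9346 = +21.2598 (running +21.2598)
  i=2: 5.7385·5.0968 − -1.5899·4.0683 = +35.7163 (running +56.9761)
  i=3: -1.5899·1.4039 − -1.3673·5.0968 = +4.7366 (running +61.7127)
  i=4: -1.3673·-2.5107 − -0.8258·1.4039 = +4.5921 (running +66.3048)
  i=5: -0.8258·-3.4188 − -0.1577·-2.5107 = +2.4274 (running +68.7322)
  i=6: -0.1577·-5.5561 − 4.2809·-3.4188 = +15.5118 (running +84.2440)
  i=7: 4.2809·-4.0215 − 6.6145·-5.5561 = +19.5359 (running +103.7799)
  i=8: 6.6145·0.9346 − 6.5439·-4.0215 = +32.4980 (running +136.2778)
Area = |Σ|/2 = |136.2778|/2 = 68.1389

Area at t=0.937: 68.1389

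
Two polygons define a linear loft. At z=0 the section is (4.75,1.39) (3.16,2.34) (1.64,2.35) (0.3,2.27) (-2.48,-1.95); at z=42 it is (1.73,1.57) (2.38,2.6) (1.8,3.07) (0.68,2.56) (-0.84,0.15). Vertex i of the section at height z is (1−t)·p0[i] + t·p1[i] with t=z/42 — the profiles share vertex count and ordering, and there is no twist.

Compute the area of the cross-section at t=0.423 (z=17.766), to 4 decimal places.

Cross-section at t=0.423: each vertex is (1-t)·p0[i] + t·p1[i].
  v1: (1-0.423)·(4.75,1.39) + 0.423·(1.73,1.57) = (3.4725,1.4661)
  v2: (1-0.423)·(3.16,2.34) + 0.423·(2.38,2.6) = (2.8301,2.4500)
  v3: (1-0.423)·(1.64,2.35) + 0.423·(1.8,3.07) = (1.7077,2.6546)
  v4: (1-0.423)·(0.3,2.27) + 0.423·(0.68,2.56) = (0.4607,2.3927)
  v5: (1-0.423)·(-2.48,-1.95) + 0.423·(-0.84,0.15) = (-1.7863,-1.0617)
Shoelace sum Σ(x_i·y_{i+1} − x_{i+1}·y_i):
  i=1: 3.4725·2.4500 − 2.8301·1.4661 = +4.3584 (running +4.3584)
  i=2: 2.8301·2.6546 − 1.7077·2.4500 = +3.3288 (running +7.6872)
  i=3: 1.7077·2.3927 − 0.4607·2.6546 = +2.8629 (running +10.5500)
  i=4: 0.4607·-1.0617 − -1.7863·2.3927 = +3.7848 (running +14.3348)
  i=5: -1.7863·1.4661 − 3.4725·-1.0617 = +1.0679 (running +15.4027)
Area = |Σ|/2 = |15.4027|/2 = 7.7013

Area at t=0.423: 7.7013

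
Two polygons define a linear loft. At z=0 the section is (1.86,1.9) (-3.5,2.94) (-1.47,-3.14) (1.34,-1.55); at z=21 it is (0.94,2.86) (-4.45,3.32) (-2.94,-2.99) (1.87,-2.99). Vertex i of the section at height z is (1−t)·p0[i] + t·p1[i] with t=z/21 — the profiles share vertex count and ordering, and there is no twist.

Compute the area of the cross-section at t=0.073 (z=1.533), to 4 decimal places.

Cross-section at t=0.073: each vertex is (1-t)·p0[i] + t·p1[i].
  v1: (1-0.073)·(1.86,1.9) + 0.073·(0.94,2.86) = (1.7928,1.9701)
  v2: (1-0.073)·(-3.5,2.94) + 0.073·(-4.45,3.32) = (-3.5694,2.9677)
  v3: (1-0.073)·(-1.47,-3.14) + 0.073·(-2.94,-2.99) = (-1.5773,-3.1291)
  v4: (1-0.073)·(1.34,-1.55) + 0.073·(1.87,-2.99) = (1.3787,-1.6551)
Shoelace sum Σ(x_i·y_{i+1} − x_{i+1}·y_i):
  i=1: 1.7928·2.9677 − -3.5694·1.9701 = +12.3526 (running +12.3526)
  i=2: -3.5694·-3.1291 − -1.5773·2.9677 = +15.8497 (running +28.2023)
  i=3: -1.5773·-1.6551 − 1.3787·-3.1291 = +6.9246 (running +35.1269)
  i=4: 1.3787·1.9701 − 1.7928·-1.6551 = +5.6835 (running +40.8104)
Area = |Σ|/2 = |40.8104|/2 = 20.4052

Area at t=0.073: 20.4052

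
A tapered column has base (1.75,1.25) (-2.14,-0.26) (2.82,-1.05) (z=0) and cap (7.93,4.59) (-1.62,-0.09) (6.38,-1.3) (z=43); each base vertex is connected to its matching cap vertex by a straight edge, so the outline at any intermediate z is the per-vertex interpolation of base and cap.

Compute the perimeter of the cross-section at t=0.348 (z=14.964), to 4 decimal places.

Cross-section at t=0.348: each vertex is (1-t)·p0[i] + t·p1[i].
  v1: (1-0.348)·(1.75,1.25) + 0.348·(7.93,4.59) = (3.9006,2.4123)
  v2: (1-0.348)·(-2.14,-0.26) + 0.348·(-1.62,-0.09) = (-1.9590,-0.2008)
  v3: (1-0.348)·(2.82,-1.05) + 0.348·(6.38,-1.3) = (4.0589,-1.1370)
Perimeter = Σ |v_{i+1} − v_i|:
  edge 1→2: √(-5.8597² + -2.6132²) = 6.4160 (running 6.4160)
  edge 2→3: √(6.0179² + -0.9362²) = 6.0903 (running 12.5063)
  edge 3→1: √(-0.1582² + 3.5493²) = 3.5528 (running 16.0591)
Perimeter = 16.0591

Perimeter at t=0.348: 16.0591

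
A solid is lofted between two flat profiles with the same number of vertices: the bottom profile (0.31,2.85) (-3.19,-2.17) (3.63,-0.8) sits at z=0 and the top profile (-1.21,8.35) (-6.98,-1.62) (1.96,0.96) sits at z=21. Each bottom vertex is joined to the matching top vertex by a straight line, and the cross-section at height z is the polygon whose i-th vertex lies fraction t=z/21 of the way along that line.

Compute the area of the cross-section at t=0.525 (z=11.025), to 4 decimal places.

Area at t=0.525: 25.5157

Cross-section at t=0.525: each vertex is (1-t)·p0[i] + t·p1[i].
  v1: (1-0.525)·(0.31,2.85) + 0.525·(-1.21,8.35) = (-0.4880,5.7375)
  v2: (1-0.525)·(-3.19,-2.17) + 0.525·(-6.98,-1.62) = (-5.1798,-1.8813)
  v3: (1-0.525)·(3.63,-0.8) + 0.525·(1.96,0.96) = (2.7532,0.1240)
Shoelace sum Σ(x_i·y_{i+1} − x_{i+1}·y_i):
  i=1: -0.4880·-1.8813 − -5.1798·5.7375 = +30.6369 (running +30.6369)
  i=2: -5.1798·0.1240 − 2.7532·-1.8813 = +4.5373 (running +35.1741)
  i=3: 2.7532·5.7375 − -0.4880·0.1240 = +15.8573 (running +51.0314)
Area = |Σ|/2 = |51.0314|/2 = 25.5157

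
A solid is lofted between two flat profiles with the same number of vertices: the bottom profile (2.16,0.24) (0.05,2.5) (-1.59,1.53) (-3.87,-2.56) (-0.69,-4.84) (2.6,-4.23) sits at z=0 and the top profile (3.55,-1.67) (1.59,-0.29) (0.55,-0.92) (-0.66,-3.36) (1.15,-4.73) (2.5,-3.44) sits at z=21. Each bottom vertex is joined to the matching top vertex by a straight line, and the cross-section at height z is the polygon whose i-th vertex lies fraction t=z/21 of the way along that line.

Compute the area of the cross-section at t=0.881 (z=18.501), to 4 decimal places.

Area at t=0.881: 12.2996

Cross-section at t=0.881: each vertex is (1-t)·p0[i] + t·p1[i].
  v1: (1-0.881)·(2.16,0.24) + 0.881·(3.55,-1.67) = (3.3846,-1.4427)
  v2: (1-0.881)·(0.05,2.5) + 0.881·(1.59,-0.29) = (1.4067,0.0420)
  v3: (1-0.881)·(-1.59,1.53) + 0.881·(0.55,-0.92) = (0.2953,-0.6285)
  v4: (1-0.881)·(-3.87,-2.56) + 0.881·(-0.66,-3.36) = (-1.0420,-3.2648)
  v5: (1-0.881)·(-0.69,-4.84) + 0.881·(1.15,-4.73) = (0.9310,-4.7431)
  v6: (1-0.881)·(2.6,-4.23) + 0.881·(2.5,-3.44) = (2.5119,-3.5340)
Shoelace sum Σ(x_i·y_{i+1} − x_{i+1}·y_i):
  i=1: 3.3846·0.0420 − 1.4067·-1.4427 = +2.1717 (running +2.1717)
  i=2: 1.4067·-0.6285 − 0.2953·0.0420 = -0.8965 (running +1.2752)
  i=3: 0.2953·-3.2648 − -1.0420·-0.6285 = -1.6191 (running -0.3438)
  i=4: -1.0420·-4.7431 − 0.9310·-3.2648 = +7.9819 (running +7.6381)
  i=5: 0.9310·-3.5340 − 2.5119·-4.7431 = +8.6239 (running +16.2619)
  i=6: 2.5119·-1.4427 − 3.3846·-3.5340 = +8.3372 (running +24.5992)
Area = |Σ|/2 = |24.5992|/2 = 12.2996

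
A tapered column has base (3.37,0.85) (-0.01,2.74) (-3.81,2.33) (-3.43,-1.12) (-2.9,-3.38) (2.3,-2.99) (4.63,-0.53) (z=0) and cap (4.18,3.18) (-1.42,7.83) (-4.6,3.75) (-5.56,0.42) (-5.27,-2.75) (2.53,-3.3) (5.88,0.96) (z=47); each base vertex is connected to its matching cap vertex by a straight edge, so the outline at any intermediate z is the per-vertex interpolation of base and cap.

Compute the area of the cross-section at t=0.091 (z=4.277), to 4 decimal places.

Cross-section at t=0.091: each vertex is (1-t)·p0[i] + t·p1[i].
  v1: (1-0.091)·(3.37,0.85) + 0.091·(4.18,3.18) = (3.4437,1.0620)
  v2: (1-0.091)·(-0.01,2.74) + 0.091·(-1.42,7.83) = (-0.1383,3.2032)
  v3: (1-0.091)·(-3.81,2.33) + 0.091·(-4.6,3.75) = (-3.8819,2.4592)
  v4: (1-0.091)·(-3.43,-1.12) + 0.091·(-5.56,0.42) = (-3.6238,-0.9799)
  v5: (1-0.091)·(-2.9,-3.38) + 0.091·(-5.27,-2.75) = (-3.1157,-3.3227)
  v6: (1-0.091)·(2.3,-2.99) + 0.091·(2.53,-3.3) = (2.3209,-3.0182)
  v7: (1-0.091)·(4.63,-0.53) + 0.091·(5.88,0.96) = (4.7437,-0.3944)
Shoelace sum Σ(x_i·y_{i+1} − x_{i+1}·y_i):
  i=1: 3.4437·3.2032 − -0.1383·1.0620 = +11.1777 (running +11.1777)
  i=2: -0.1383·2.4592 − -3.8819·3.2032 = +12.0943 (running +23.2720)
  i=3: -3.8819·-0.9799 − -3.6238·2.4592 = +12.7155 (running +35.9875)
  i=4: -3.6238·-3.3227 − -3.1157·-0.9799 = +8.9879 (running +44.9754)
  i=5: -3.1157·-3.0182 − 2.3209·-3.3227 = +17.1154 (running +62.0908)
  i=6: 2.3209·-0.3944 − 4.7437·-3.0182 = +13.4022 (running +75.4931)
  i=7: 4.7437·1.0620 − 3.4437·-0.3944 = +6.3962 (running +81.8893)
Area = |Σ|/2 = |81.8893|/2 = 40.9447

Area at t=0.091: 40.9447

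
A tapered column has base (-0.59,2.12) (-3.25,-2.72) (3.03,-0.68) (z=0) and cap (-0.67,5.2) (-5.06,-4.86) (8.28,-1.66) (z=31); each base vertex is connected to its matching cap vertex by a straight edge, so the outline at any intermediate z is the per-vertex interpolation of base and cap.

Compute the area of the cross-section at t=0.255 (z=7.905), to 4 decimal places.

Cross-section at t=0.255: each vertex is (1-t)·p0[i] + t·p1[i].
  v1: (1-0.255)·(-0.59,2.12) + 0.255·(-0.67,5.2) = (-0.6104,2.9054)
  v2: (1-0.255)·(-3.25,-2.72) + 0.255·(-5.06,-4.86) = (-3.7115,-3.2657)
  v3: (1-0.255)·(3.03,-0.68) + 0.255·(8.28,-1.66) = (4.3687,-0.9299)
Shoelace sum Σ(x_i·y_{i+1} − x_{i+1}·y_i):
  i=1: -0.6104·-3.2657 − -3.7115·2.9054 = +12.7769 (running +12.7769)
  i=2: -3.7115·-0.9299 − 4.3687·-3.2657 = +17.7184 (running +30.4953)
  i=3: 4.3687·2.9054 − -0.6104·-0.9299 = +12.1254 (running +42.6207)
Area = |Σ|/2 = |42.6207|/2 = 21.3103

Area at t=0.255: 21.3103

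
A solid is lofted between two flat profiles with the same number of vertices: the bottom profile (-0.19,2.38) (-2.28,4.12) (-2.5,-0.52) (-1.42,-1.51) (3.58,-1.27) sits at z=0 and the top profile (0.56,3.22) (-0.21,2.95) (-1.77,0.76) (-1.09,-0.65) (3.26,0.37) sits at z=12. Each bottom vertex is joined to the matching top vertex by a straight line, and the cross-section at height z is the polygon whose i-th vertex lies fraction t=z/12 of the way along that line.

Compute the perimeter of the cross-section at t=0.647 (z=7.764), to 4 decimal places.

Perimeter at t=0.647: 15.0907

Cross-section at t=0.647: each vertex is (1-t)·p0[i] + t·p1[i].
  v1: (1-0.647)·(-0.19,2.38) + 0.647·(0.56,3.22) = (0.2953,2.9235)
  v2: (1-0.647)·(-2.28,4.12) + 0.647·(-0.21,2.95) = (-0.9407,3.3630)
  v3: (1-0.647)·(-2.5,-0.52) + 0.647·(-1.77,0.76) = (-2.0277,0.3082)
  v4: (1-0.647)·(-1.42,-1.51) + 0.647·(-1.09,-0.65) = (-1.2065,-0.9536)
  v5: (1-0.647)·(3.58,-1.27) + 0.647·(3.26,0.37) = (3.3730,-0.2089)
Perimeter = Σ |v_{i+1} − v_i|:
  edge 1→2: √(-1.2360² + 0.4395²) = 1.3118 (running 1.3118)
  edge 2→3: √(-1.0870² + -3.0549²) = 3.2425 (running 4.5543)
  edge 3→4: √(0.8212² + -1.2617²) = 1.5054 (running 6.0597)
  edge 4→5: √(4.5794² + 0.7447²) = 4.6396 (running 10.6993)
  edge 5→1: √(-3.0777² + 3.1324²) = 4.3914 (running 15.0907)
Perimeter = 15.0907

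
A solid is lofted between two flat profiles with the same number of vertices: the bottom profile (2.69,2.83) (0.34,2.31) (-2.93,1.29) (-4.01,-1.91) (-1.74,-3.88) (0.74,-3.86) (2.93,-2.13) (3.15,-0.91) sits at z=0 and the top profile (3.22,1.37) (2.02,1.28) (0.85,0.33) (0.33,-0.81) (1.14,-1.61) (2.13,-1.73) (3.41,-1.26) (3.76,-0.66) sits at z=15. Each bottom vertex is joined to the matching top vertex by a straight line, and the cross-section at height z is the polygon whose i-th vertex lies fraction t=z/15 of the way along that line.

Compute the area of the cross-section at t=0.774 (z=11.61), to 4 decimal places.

Area at t=0.774: 11.8919

Cross-section at t=0.774: each vertex is (1-t)·p0[i] + t·p1[i].
  v1: (1-0.774)·(2.69,2.83) + 0.774·(3.22,1.37) = (3.1002,1.7000)
  v2: (1-0.774)·(0.34,2.31) + 0.774·(2.02,1.28) = (1.6403,1.5128)
  v3: (1-0.774)·(-2.93,1.29) + 0.774·(0.85,0.33) = (-0.0043,0.5470)
  v4: (1-0.774)·(-4.01,-1.91) + 0.774·(0.33,-0.81) = (-0.6508,-1.0586)
  v5: (1-0.774)·(-1.74,-3.88) + 0.774·(1.14,-1.61) = (0.4891,-2.1230)
  v6: (1-0.774)·(0.74,-3.86) + 0.774·(2.13,-1.73) = (1.8159,-2.2114)
  v7: (1-0.774)·(2.93,-2.13) + 0.774·(3.41,-1.26) = (3.3015,-1.4566)
  v8: (1-0.774)·(3.15,-0.91) + 0.774·(3.76,-0.66) = (3.6221,-0.7165)
Shoelace sum Σ(x_i·y_{i+1} − x_{i+1}·y_i):
  i=1: 3.1002·1.5128 − 1.6403·1.7000 = +1.9015 (running +1.9015)
  i=2: 1.6403·0.5470 − -0.0043·1.5128 = +0.9037 (running +2.8051)
  i=3: -0.0043·-1.0586 − -0.6508·0.5470 = +0.3605 (running +3.1657)
  i=4: -0.6508·-2.1230 − 0.4891·-1.0586 = +1.8995 (running +5.0652)
  i=5: 0.4891·-2.2114 − 1.8159·-2.1230 = +2.7735 (running +7.8387)
  i=6: 1.8159·-1.4566 − 3.3015·-2.2114 = +4.6559 (running +12.4946)
  i=7: 3.3015·-0.7165 − 3.6221·-1.4566 = +2.9105 (running +15.4051)
  i=8: 3.6221·1.7000 − 3.1002·-0.7165 = +8.3788 (running +23.7839)
Area = |Σ|/2 = |23.7839|/2 = 11.8919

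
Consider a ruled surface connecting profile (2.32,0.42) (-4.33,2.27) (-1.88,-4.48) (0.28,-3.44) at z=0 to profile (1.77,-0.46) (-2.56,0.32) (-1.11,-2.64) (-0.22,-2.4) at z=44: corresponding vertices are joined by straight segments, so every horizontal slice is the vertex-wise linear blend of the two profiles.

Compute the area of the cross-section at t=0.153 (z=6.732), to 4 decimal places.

Area at t=0.153: 20.0565

Cross-section at t=0.153: each vertex is (1-t)·p0[i] + t·p1[i].
  v1: (1-0.153)·(2.32,0.42) + 0.153·(1.77,-0.46) = (2.2359,0.2854)
  v2: (1-0.153)·(-4.33,2.27) + 0.153·(-2.56,0.32) = (-4.0592,1.9716)
  v3: (1-0.153)·(-1.88,-4.48) + 0.153·(-1.11,-2.64) = (-1.7622,-4.1985)
  v4: (1-0.153)·(0.28,-3.44) + 0.153·(-0.22,-2.4) = (0.2035,-3.2809)
Shoelace sum Σ(x_i·y_{i+1} − x_{i+1}·y_i):
  i=1: 2.2359·1.9716 − -4.0592·0.2854 = +5.5666 (running +5.5666)
  i=2: -4.0592·-4.1985 − -1.7622·1.9716 = +20.5168 (running +26.0835)
  i=3: -1.7622·-3.2809 − 0.2035·-4.1985 = +6.6359 (running +32.7194)
  i=4: 0.2035·0.2854 − 2.2359·-3.2809 = +7.3936 (running +40.1130)
Area = |Σ|/2 = |40.1130|/2 = 20.0565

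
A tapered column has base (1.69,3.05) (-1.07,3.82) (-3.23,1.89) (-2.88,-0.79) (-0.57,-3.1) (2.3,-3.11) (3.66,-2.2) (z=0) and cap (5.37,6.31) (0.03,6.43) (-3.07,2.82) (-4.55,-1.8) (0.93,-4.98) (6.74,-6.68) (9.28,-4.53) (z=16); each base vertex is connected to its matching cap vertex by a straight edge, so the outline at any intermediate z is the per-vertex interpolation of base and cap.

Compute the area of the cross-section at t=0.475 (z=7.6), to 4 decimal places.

Area at t=0.475: 67.6234

Cross-section at t=0.475: each vertex is (1-t)·p0[i] + t·p1[i].
  v1: (1-0.475)·(1.69,3.05) + 0.475·(5.37,6.31) = (3.4380,4.5985)
  v2: (1-0.475)·(-1.07,3.82) + 0.475·(0.03,6.43) = (-0.5475,5.0597)
  v3: (1-0.475)·(-3.23,1.89) + 0.475·(-3.07,2.82) = (-3.1540,2.3317)
  v4: (1-0.475)·(-2.88,-0.79) + 0.475·(-4.55,-1.8) = (-3.6732,-1.2698)
  v5: (1-0.475)·(-0.57,-3.1) + 0.475·(0.93,-4.98) = (0.1425,-3.9930)
  v6: (1-0.475)·(2.3,-3.11) + 0.475·(6.74,-6.68) = (4.4090,-4.8057)
  v7: (1-0.475)·(3.66,-2.2) + 0.475·(9.28,-4.53) = (6.3295,-3.3068)
Shoelace sum Σ(x_i·y_{i+1} − x_{i+1}·y_i):
  i=1: 3.4380·5.0597 − -0.5475·4.5985 = +19.9131 (running +19.9131)
  i=2: -0.5475·2.3317 − -3.1540·5.0597 = +14.6818 (running +34.5949)
  i=3: -3.1540·-1.2698 − -3.6732·2.3317 = +12.5699 (running +47.1648)
  i=4: -3.6732·-3.9930 − 0.1425·-1.2698 = +14.8482 (running +62.0130)
  i=5: 0.1425·-4.8057 − 4.4090·-3.9930 = +16.9203 (running +78.9334)
  i=6: 4.4090·-3.3068 − 6.3295·-4.8057 = +15.8385 (running +94.7719)
  i=7: 6.3295·4.5985 − 3.4380·-3.3068 = +40.4748 (running +135.2467)
Area = |Σ|/2 = |135.2467|/2 = 67.6234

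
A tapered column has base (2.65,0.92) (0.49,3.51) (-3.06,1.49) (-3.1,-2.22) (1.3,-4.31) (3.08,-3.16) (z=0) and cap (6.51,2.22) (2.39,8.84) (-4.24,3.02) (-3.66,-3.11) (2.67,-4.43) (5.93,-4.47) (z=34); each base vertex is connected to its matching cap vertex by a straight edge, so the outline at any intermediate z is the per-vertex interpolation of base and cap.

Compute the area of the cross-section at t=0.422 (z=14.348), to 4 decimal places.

Area at t=0.422: 57.8292

Cross-section at t=0.422: each vertex is (1-t)·p0[i] + t·p1[i].
  v1: (1-0.422)·(2.65,0.92) + 0.422·(6.51,2.22) = (4.2789,1.4686)
  v2: (1-0.422)·(0.49,3.51) + 0.422·(2.39,8.84) = (1.2918,5.7593)
  v3: (1-0.422)·(-3.06,1.49) + 0.422·(-4.24,3.02) = (-3.5580,2.1357)
  v4: (1-0.422)·(-3.1,-2.22) + 0.422·(-3.66,-3.11) = (-3.3363,-2.5956)
  v5: (1-0.422)·(1.3,-4.31) + 0.422·(2.67,-4.43) = (1.8781,-4.3606)
  v6: (1-0.422)·(3.08,-3.16) + 0.422·(5.93,-4.47) = (4.2827,-3.7128)
Shoelace sum Σ(x_i·y_{i+1} − x_{i+1}·y_i):
  i=1: 4.2789·5.7593 − 1.2918·1.4686 = +22.7463 (running +22.7463)
  i=2: 1.2918·2.1357 − -3.5580·5.7593 = +23.2501 (running +45.9963)
  i=3: -3.5580·-2.5956 − -3.3363·2.1357 = +16.3602 (running +62.3566)
  i=4: -3.3363·-4.3606 − 1.8781·-2.5956 = +19.4234 (running +81.7799)
  i=5: 1.8781·-3.7128 − 4.2827·-4.3606 = +11.7021 (running +93.4820)
  i=6: 4.2827·1.4686 − 4.2789·-3.7128 = +22.1764 (running +115.6585)
Area = |Σ|/2 = |115.6585|/2 = 57.8292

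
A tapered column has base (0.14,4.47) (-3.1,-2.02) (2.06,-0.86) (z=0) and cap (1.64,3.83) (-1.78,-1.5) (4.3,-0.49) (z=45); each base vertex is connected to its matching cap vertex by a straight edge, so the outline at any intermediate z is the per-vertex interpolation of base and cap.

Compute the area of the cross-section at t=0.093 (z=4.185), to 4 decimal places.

Area at t=0.093: 14.8727

Cross-section at t=0.093: each vertex is (1-t)·p0[i] + t·p1[i].
  v1: (1-0.093)·(0.14,4.47) + 0.093·(1.64,3.83) = (0.2795,4.4105)
  v2: (1-0.093)·(-3.1,-2.02) + 0.093·(-1.78,-1.5) = (-2.9772,-1.9716)
  v3: (1-0.093)·(2.06,-0.86) + 0.093·(4.3,-0.49) = (2.2683,-0.8256)
Shoelace sum Σ(x_i·y_{i+1} − x_{i+1}·y_i):
  i=1: 0.2795·-1.9716 − -2.9772·4.4105 = +12.5800 (running +12.5800)
  i=2: -2.9772·-0.8256 − 2.2683·-1.9716 = +6.9303 (running +19.5103)
  i=3: 2.2683·4.4105 − 0.2795·-0.8256 = +10.2351 (running +29.7454)
Area = |Σ|/2 = |29.7454|/2 = 14.8727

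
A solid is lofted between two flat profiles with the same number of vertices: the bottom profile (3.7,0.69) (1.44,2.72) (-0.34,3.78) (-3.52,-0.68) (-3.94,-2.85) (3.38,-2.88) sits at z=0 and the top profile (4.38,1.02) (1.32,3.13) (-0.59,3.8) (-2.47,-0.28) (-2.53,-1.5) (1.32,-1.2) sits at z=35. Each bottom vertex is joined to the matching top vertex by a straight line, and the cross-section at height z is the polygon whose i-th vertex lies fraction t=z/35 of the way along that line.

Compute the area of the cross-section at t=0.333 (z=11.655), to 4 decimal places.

Cross-section at t=0.333: each vertex is (1-t)·p0[i] + t·p1[i].
  v1: (1-0.333)·(3.7,0.69) + 0.333·(4.38,1.02) = (3.9264,0.7999)
  v2: (1-0.333)·(1.44,2.72) + 0.333·(1.32,3.13) = (1.4000,2.8565)
  v3: (1-0.333)·(-0.34,3.78) + 0.333·(-0.59,3.8) = (-0.4233,3.7867)
  v4: (1-0.333)·(-3.52,-0.68) + 0.333·(-2.47,-0.28) = (-3.1704,-0.5468)
  v5: (1-0.333)·(-3.94,-2.85) + 0.333·(-2.53,-1.5) = (-3.4705,-2.4005)
  v6: (1-0.333)·(3.38,-2.88) + 0.333·(1.32,-1.2) = (2.6940,-2.3206)
Shoelace sum Σ(x_i·y_{i+1} − x_{i+1}·y_i):
  i=1: 3.9264·2.8565 − 1.4000·0.7999 = +10.0961 (running +10.0961)
  i=2: 1.4000·3.7867 − -0.4233·2.8565 = +6.5105 (running +16.6066)
  i=3: -0.4233·-0.5468 − -3.1704·3.7867 = +12.2365 (running +28.8431)
  i=4: -3.1704·-2.4005 − -3.4705·-0.5468 = +5.7126 (running +34.5557)
  i=5: -3.4705·-2.3206 − 2.6940·-2.4005 = +14.5203 (running +49.0760)
  i=6: 2.6940·0.7999 − 3.9264·-2.3206 = +11.2665 (running +60.3425)
Area = |Σ|/2 = |60.3425|/2 = 30.1712

Area at t=0.333: 30.1712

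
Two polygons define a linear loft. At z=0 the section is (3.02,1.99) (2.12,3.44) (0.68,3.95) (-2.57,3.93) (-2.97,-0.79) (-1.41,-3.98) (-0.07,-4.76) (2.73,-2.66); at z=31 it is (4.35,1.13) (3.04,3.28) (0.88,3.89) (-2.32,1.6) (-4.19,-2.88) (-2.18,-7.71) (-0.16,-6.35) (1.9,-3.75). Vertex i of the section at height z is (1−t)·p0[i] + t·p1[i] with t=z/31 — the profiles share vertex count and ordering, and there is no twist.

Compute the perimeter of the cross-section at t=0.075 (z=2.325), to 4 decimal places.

Perimeter at t=0.075: 24.6968

Cross-section at t=0.075: each vertex is (1-t)·p0[i] + t·p1[i].
  v1: (1-0.075)·(3.02,1.99) + 0.075·(4.35,1.13) = (3.1198,1.9255)
  v2: (1-0.075)·(2.12,3.44) + 0.075·(3.04,3.28) = (2.1890,3.4280)
  v3: (1-0.075)·(0.68,3.95) + 0.075·(0.88,3.89) = (0.6950,3.9455)
  v4: (1-0.075)·(-2.57,3.93) + 0.075·(-2.32,1.6) = (-2.5513,3.7553)
  v5: (1-0.075)·(-2.97,-0.79) + 0.075·(-4.19,-2.88) = (-3.0615,-0.9468)
  v6: (1-0.075)·(-1.41,-3.98) + 0.075·(-2.18,-7.71) = (-1.4677,-4.2598)
  v7: (1-0.075)·(-0.07,-4.76) + 0.075·(-0.16,-6.35) = (-0.0768,-4.8792)
  v8: (1-0.075)·(2.73,-2.66) + 0.075·(1.9,-3.75) = (2.6678,-2.7418)
Perimeter = Σ |v_{i+1} − v_i|:
  edge 1→2: √(-0.9308² + 1.5025²) = 1.7674 (running 1.7674)
  edge 2→3: √(-1.4940² + 0.5175²) = 1.5811 (running 3.3485)
  edge 3→4: √(-3.2462² + -0.1902²) = 3.2518 (running 6.6003)
  edge 4→5: √(-0.5103² + -4.7020²) = 4.7296 (running 11.3299)
  edge 5→6: √(1.5938² + -3.3130²) = 3.6764 (running 15.0064)
  edge 6→7: √(1.3910² + -0.6195²) = 1.5227 (running 16.5291)
  edge 7→8: √(2.7445² + 2.1375²) = 3.4787 (running 20.0077)
  edge 8→1: √(0.4520² + 4.6673²) = 4.6891 (running 24.6968)
Perimeter = 24.6968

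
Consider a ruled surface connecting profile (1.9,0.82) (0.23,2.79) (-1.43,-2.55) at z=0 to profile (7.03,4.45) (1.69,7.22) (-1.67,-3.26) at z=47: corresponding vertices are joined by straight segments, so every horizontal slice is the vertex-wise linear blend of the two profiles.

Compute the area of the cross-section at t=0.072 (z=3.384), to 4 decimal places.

Area at t=0.072: 7.3293

Cross-section at t=0.072: each vertex is (1-t)·p0[i] + t·p1[i].
  v1: (1-0.072)·(1.9,0.82) + 0.072·(7.03,4.45) = (2.2694,1.0814)
  v2: (1-0.072)·(0.23,2.79) + 0.072·(1.69,7.22) = (0.3351,3.1090)
  v3: (1-0.072)·(-1.43,-2.55) + 0.072·(-1.67,-3.26) = (-1.4473,-2.6011)
Shoelace sum Σ(x_i·y_{i+1} − x_{i+1}·y_i):
  i=1: 2.2694·3.1090 − 0.3351·1.0814 = +6.6930 (running +6.6930)
  i=2: 0.3351·-2.6011 − -1.4473·3.1090 = +3.6278 (running +10.3208)
  i=3: -1.4473·1.0814 − 2.2694·-2.6011 = +4.3378 (running +14.6587)
Area = |Σ|/2 = |14.6587|/2 = 7.3293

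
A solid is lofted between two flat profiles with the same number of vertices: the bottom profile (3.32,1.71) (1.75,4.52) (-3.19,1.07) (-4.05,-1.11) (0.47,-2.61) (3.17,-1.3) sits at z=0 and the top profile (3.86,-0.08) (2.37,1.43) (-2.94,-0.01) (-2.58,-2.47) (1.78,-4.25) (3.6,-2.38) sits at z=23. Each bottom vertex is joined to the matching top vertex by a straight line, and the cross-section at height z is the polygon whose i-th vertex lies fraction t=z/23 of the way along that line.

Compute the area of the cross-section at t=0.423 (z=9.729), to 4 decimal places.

Cross-section at t=0.423: each vertex is (1-t)·p0[i] + t·p1[i].
  v1: (1-0.423)·(3.32,1.71) + 0.423·(3.86,-0.08) = (3.5484,0.9528)
  v2: (1-0.423)·(1.75,4.52) + 0.423·(2.37,1.43) = (2.0123,3.2129)
  v3: (1-0.423)·(-3.19,1.07) + 0.423·(-2.94,-0.01) = (-3.0842,0.6132)
  v4: (1-0.423)·(-4.05,-1.11) + 0.423·(-2.58,-2.47) = (-3.4282,-1.6853)
  v5: (1-0.423)·(0.47,-2.61) + 0.423·(1.78,-4.25) = (1.0241,-3.3037)
  v6: (1-0.423)·(3.17,-1.3) + 0.423·(3.6,-2.38) = (3.3519,-1.7568)
Shoelace sum Σ(x_i·y_{i+1} − x_{i+1}·y_i):
  i=1: 3.5484·3.2129 − 2.0123·0.9528 = +9.4835 (running +9.4835)
  i=2: 2.0123·0.6132 − -3.0842·3.2129 = +11.1433 (running +20.6268)
  i=3: -3.0842·-1.6853 − -3.4282·0.6132 = +7.2999 (running +27.9267)
  i=4: -3.4282·-3.3037 − 1.0241·-1.6853 = +13.0517 (running +40.9784)
  i=5: 1.0241·-1.7568 − 3.3519·-3.3037 = +9.2745 (running +50.2529)
  i=6: 3.3519·0.9528 − 3.5484·-1.7568 = +9.4278 (running +59.6806)
Area = |Σ|/2 = |59.6806|/2 = 29.8403

Area at t=0.423: 29.8403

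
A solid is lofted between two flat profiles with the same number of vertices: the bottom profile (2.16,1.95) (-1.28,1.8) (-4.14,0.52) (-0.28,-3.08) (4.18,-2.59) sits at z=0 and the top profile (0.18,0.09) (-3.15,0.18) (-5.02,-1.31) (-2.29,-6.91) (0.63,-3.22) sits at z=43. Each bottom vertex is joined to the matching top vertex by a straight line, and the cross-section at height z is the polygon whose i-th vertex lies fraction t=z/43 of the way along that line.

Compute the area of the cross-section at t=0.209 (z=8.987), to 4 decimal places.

Cross-section at t=0.209: each vertex is (1-t)·p0[i] + t·p1[i].
  v1: (1-0.209)·(2.16,1.95) + 0.209·(0.18,0.09) = (1.7462,1.5613)
  v2: (1-0.209)·(-1.28,1.8) + 0.209·(-3.15,0.18) = (-1.6708,1.4614)
  v3: (1-0.209)·(-4.14,0.52) + 0.209·(-5.02,-1.31) = (-4.3239,0.1375)
  v4: (1-0.209)·(-0.28,-3.08) + 0.209·(-2.29,-6.91) = (-0.7001,-3.8805)
  v5: (1-0.209)·(4.18,-2.59) + 0.209·(0.63,-3.22) = (3.4381,-2.7217)
Shoelace sum Σ(x_i·y_{i+1} − x_{i+1}·y_i):
  i=1: 1.7462·1.4614 − -1.6708·1.5613 = +5.1605 (running +5.1605)
  i=2: -1.6708·0.1375 − -4.3239·1.4614 = +6.0893 (running +11.2498)
  i=3: -4.3239·-3.8805 − -0.7001·0.1375 = +16.8751 (running +28.1249)
  i=4: -0.7001·-2.7217 − 3.4381·-3.8805 = +15.2467 (running +43.3716)
  i=5: 3.4381·1.5613 − 1.7462·-2.7217 = +10.1202 (running +53.4918)
Area = |Σ|/2 = |53.4918|/2 = 26.7459

Area at t=0.209: 26.7459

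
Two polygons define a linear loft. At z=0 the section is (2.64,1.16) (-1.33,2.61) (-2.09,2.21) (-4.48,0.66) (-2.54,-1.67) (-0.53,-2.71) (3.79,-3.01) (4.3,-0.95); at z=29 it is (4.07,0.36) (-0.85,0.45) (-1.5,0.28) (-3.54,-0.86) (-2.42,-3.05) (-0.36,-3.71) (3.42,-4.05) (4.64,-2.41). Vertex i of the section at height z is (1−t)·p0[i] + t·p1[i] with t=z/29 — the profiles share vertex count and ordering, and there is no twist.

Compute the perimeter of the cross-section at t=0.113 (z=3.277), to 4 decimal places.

Cross-section at t=0.113: each vertex is (1-t)·p0[i] + t·p1[i].
  v1: (1-0.113)·(2.64,1.16) + 0.113·(4.07,0.36) = (2.8016,1.0696)
  v2: (1-0.113)·(-1.33,2.61) + 0.113·(-0.85,0.45) = (-1.2758,2.3659)
  v3: (1-0.113)·(-2.09,2.21) + 0.113·(-1.5,0.28) = (-2.0233,1.9919)
  v4: (1-0.113)·(-4.48,0.66) + 0.113·(-3.54,-0.86) = (-4.3738,0.4882)
  v5: (1-0.113)·(-2.54,-1.67) + 0.113·(-2.42,-3.05) = (-2.5264,-1.8259)
  v6: (1-0.113)·(-0.53,-2.71) + 0.113·(-0.36,-3.71) = (-0.5108,-2.8230)
  v7: (1-0.113)·(3.79,-3.01) + 0.113·(3.42,-4.05) = (3.7482,-3.1275)
  v8: (1-0.113)·(4.3,-0.95) + 0.113·(4.64,-2.41) = (4.3384,-1.1150)
Perimeter = Σ |v_{i+1} − v_i|:
  edge 1→2: √(-4.0774² + 1.2963²) = 4.2785 (running 4.2785)
  edge 2→3: √(-0.7476² + -0.3740²) = 0.8359 (running 5.1144)
  edge 3→4: √(-2.3504² + -1.5037²) = 2.7903 (running 7.9046)
  edge 4→5: √(1.8473² + -2.3142²) = 2.9611 (running 10.8657)
  edge 5→6: √(2.0156² + -0.9971²) = 2.2488 (running 13.1145)
  edge 6→7: √(4.2590² + -0.3045²) = 4.2699 (running 17.3844)
  edge 7→8: √(0.5902² + 2.0125²) = 2.0973 (running 19.4817)
  edge 8→1: √(-1.5368² + 2.1846²) = 2.6710 (running 22.1527)
Perimeter = 22.1527

Perimeter at t=0.113: 22.1527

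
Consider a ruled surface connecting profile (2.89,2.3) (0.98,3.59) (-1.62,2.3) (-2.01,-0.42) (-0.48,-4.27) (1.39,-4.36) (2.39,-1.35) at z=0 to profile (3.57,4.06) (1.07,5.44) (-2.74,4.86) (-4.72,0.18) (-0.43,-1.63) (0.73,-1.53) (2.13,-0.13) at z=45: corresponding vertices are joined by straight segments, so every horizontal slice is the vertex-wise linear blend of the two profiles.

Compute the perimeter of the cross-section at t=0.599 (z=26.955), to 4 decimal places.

Cross-section at t=0.599: each vertex is (1-t)·p0[i] + t·p1[i].
  v1: (1-0.599)·(2.89,2.3) + 0.599·(3.57,4.06) = (3.2973,3.3542)
  v2: (1-0.599)·(0.98,3.59) + 0.599·(1.07,5.44) = (1.0339,4.6982)
  v3: (1-0.599)·(-1.62,2.3) + 0.599·(-2.74,4.86) = (-2.2909,3.8334)
  v4: (1-0.599)·(-2.01,-0.42) + 0.599·(-4.72,0.18) = (-3.6333,-0.0606)
  v5: (1-0.599)·(-0.48,-4.27) + 0.599·(-0.43,-1.63) = (-0.4500,-2.6886)
  v6: (1-0.599)·(1.39,-4.36) + 0.599·(0.73,-1.53) = (0.9947,-2.6648)
  v7: (1-0.599)·(2.39,-1.35) + 0.599·(2.13,-0.13) = (2.2343,-0.6192)
Perimeter = Σ |v_{i+1} − v_i|:
  edge 1→2: √(-2.2634² + 1.3439²) = 2.6323 (running 2.6323)
  edge 2→3: √(-3.3248² + -0.8647²) = 3.4354 (running 6.0677)
  edge 3→4: √(-1.3424² + -3.8940²) = 4.1189 (running 10.1867)
  edge 4→5: √(3.1832² + -2.6280²) = 4.1279 (running 14.3146)
  edge 5→6: √(1.4447² + 0.0238²) = 1.4449 (running 15.7595)
  edge 6→7: √(1.2396² + 2.0456²) = 2.3919 (running 18.1514)
  edge 7→1: √(1.0631² + 3.9735²) = 4.1132 (running 22.2646)
Perimeter = 22.2646

Perimeter at t=0.599: 22.2646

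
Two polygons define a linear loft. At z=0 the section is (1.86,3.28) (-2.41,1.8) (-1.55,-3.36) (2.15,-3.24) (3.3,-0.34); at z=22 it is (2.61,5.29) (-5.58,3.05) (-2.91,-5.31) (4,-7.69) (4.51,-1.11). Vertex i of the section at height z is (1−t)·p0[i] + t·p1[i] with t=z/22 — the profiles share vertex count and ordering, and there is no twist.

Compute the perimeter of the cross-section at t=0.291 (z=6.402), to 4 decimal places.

Perimeter at t=0.291: 25.3791

Cross-section at t=0.291: each vertex is (1-t)·p0[i] + t·p1[i].
  v1: (1-0.291)·(1.86,3.28) + 0.291·(2.61,5.29) = (2.0783,3.8649)
  v2: (1-0.291)·(-2.41,1.8) + 0.291·(-5.58,3.05) = (-3.3325,2.1638)
  v3: (1-0.291)·(-1.55,-3.36) + 0.291·(-2.91,-5.31) = (-1.9458,-3.9275)
  v4: (1-0.291)·(2.15,-3.24) + 0.291·(4,-7.69) = (2.6883,-4.5350)
  v5: (1-0.291)·(3.3,-0.34) + 0.291·(4.51,-1.11) = (3.6521,-0.5641)
Perimeter = Σ |v_{i+1} − v_i|:
  edge 1→2: √(-5.4107² + -1.7012²) = 5.6718 (running 5.6718)
  edge 2→3: √(1.3867² + -6.0912²) = 6.2471 (running 11.9189)
  edge 3→4: √(4.6341² + -0.6075²) = 4.6738 (running 16.5927)
  edge 4→5: √(0.9638² + 3.9709²) = 4.0862 (running 20.6788)
  edge 5→1: √(-1.5739² + 4.4290²) = 4.7003 (running 25.3791)
Perimeter = 25.3791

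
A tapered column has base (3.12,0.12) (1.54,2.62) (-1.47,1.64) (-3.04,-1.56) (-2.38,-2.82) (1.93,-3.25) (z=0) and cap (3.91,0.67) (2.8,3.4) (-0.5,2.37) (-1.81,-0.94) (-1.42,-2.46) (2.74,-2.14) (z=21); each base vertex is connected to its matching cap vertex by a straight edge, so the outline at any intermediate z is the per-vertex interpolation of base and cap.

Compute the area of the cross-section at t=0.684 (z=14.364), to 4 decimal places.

Cross-section at t=0.684: each vertex is (1-t)·p0[i] + t·p1[i].
  v1: (1-0.684)·(3.12,0.12) + 0.684·(3.91,0.67) = (3.6604,0.4962)
  v2: (1-0.684)·(1.54,2.62) + 0.684·(2.8,3.4) = (2.4018,3.1535)
  v3: (1-0.684)·(-1.47,1.64) + 0.684·(-0.5,2.37) = (-0.8065,2.1393)
  v4: (1-0.684)·(-3.04,-1.56) + 0.684·(-1.81,-0.94) = (-2.1987,-1.1359)
  v5: (1-0.684)·(-2.38,-2.82) + 0.684·(-1.42,-2.46) = (-1.7234,-2.5738)
  v6: (1-0.684)·(1.93,-3.25) + 0.684·(2.74,-2.14) = (2.4840,-2.4908)
Shoelace sum Σ(x_i·y_{i+1} − x_{i+1}·y_i):
  i=1: 3.6604·3.1535 − 2.4018·0.4962 = +10.3512 (running +10.3512)
  i=2: 2.4018·2.1393 − -0.8065·3.1535 = +7.6817 (running +18.0329)
  i=3: -0.8065·-1.1359 − -2.1987·2.1393 = +5.6198 (running +23.6527)
  i=4: -2.1987·-2.5738 − -1.7234·-1.1359 = +3.7013 (running +27.3540)
  i=5: -1.7234·-2.4908 − 2.4840·-2.5738 = +10.6858 (running +38.0398)
  i=6: 2.4840·0.4962 − 3.6604·-2.4908 = +10.3497 (running +48.3895)
Area = |Σ|/2 = |48.3895|/2 = 24.1947

Area at t=0.684: 24.1947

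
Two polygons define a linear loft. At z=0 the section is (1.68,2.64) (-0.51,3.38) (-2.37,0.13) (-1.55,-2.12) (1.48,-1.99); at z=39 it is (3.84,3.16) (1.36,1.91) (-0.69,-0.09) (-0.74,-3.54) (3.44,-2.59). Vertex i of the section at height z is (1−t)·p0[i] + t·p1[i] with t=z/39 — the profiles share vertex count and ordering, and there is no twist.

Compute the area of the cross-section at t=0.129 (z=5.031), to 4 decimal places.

Area at t=0.129: 17.3224

Cross-section at t=0.129: each vertex is (1-t)·p0[i] + t·p1[i].
  v1: (1-0.129)·(1.68,2.64) + 0.129·(3.84,3.16) = (1.9586,2.7071)
  v2: (1-0.129)·(-0.51,3.38) + 0.129·(1.36,1.91) = (-0.2688,3.1904)
  v3: (1-0.129)·(-2.37,0.13) + 0.129·(-0.69,-0.09) = (-2.1533,0.1016)
  v4: (1-0.129)·(-1.55,-2.12) + 0.129·(-0.74,-3.54) = (-1.4455,-2.3032)
  v5: (1-0.129)·(1.48,-1.99) + 0.129·(3.44,-2.59) = (1.7328,-2.0674)
Shoelace sum Σ(x_i·y_{i+1} − x_{i+1}·y_i):
  i=1: 1.9586·3.1904 − -0.2688·2.7071 = +6.9764 (running +6.9764)
  i=2: -0.2688·0.1016 − -2.1533·3.1904 = +6.8424 (running +13.8188)
  i=3: -2.1533·-2.3032 − -1.4455·0.1016 = +5.1063 (running +18.9251)
  i=4: -1.4455·-2.0674 − 1.7328·-2.3032 = +6.9795 (running +25.9046)
  i=5: 1.7328·2.7071 − 1.9586·-2.0674 = +8.7402 (running +34.6448)
Area = |Σ|/2 = |34.6448|/2 = 17.3224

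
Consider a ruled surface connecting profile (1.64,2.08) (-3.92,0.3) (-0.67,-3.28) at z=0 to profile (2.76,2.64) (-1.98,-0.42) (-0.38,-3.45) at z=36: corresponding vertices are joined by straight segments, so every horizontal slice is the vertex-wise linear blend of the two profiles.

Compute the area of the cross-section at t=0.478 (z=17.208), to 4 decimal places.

Area at t=0.478: 11.5150

Cross-section at t=0.478: each vertex is (1-t)·p0[i] + t·p1[i].
  v1: (1-0.478)·(1.64,2.08) + 0.478·(2.76,2.64) = (2.1754,2.3477)
  v2: (1-0.478)·(-3.92,0.3) + 0.478·(-1.98,-0.42) = (-2.9927,-0.0442)
  v3: (1-0.478)·(-0.67,-3.28) + 0.478·(-0.38,-3.45) = (-0.5314,-3.3613)
Shoelace sum Σ(x_i·y_{i+1} − x_{i+1}·y_i):
  i=1: 2.1754·-0.0442 − -2.9927·2.3477 = +6.9298 (running +6.9298)
  i=2: -2.9927·-3.3613 − -0.5314·-0.0442 = +10.0357 (running +16.9655)
  i=3: -0.5314·2.3477 − 2.1754·-3.3613 = +6.0644 (running +23.0299)
Area = |Σ|/2 = |23.0299|/2 = 11.5150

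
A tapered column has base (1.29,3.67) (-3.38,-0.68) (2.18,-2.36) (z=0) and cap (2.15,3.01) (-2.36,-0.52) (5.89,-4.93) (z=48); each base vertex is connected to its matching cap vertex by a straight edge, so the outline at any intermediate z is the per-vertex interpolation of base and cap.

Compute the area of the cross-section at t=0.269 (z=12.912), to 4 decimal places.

Area at t=0.269: 18.5594

Cross-section at t=0.269: each vertex is (1-t)·p0[i] + t·p1[i].
  v1: (1-0.269)·(1.29,3.67) + 0.269·(2.15,3.01) = (1.5213,3.4925)
  v2: (1-0.269)·(-3.38,-0.68) + 0.269·(-2.36,-0.52) = (-3.1056,-0.6370)
  v3: (1-0.269)·(2.18,-2.36) + 0.269·(5.89,-4.93) = (3.1780,-3.0513)
Shoelace sum Σ(x_i·y_{i+1} − x_{i+1}·y_i):
  i=1: 1.5213·-0.6370 − -3.1056·3.4925 = +9.8772 (running +9.8772)
  i=2: -3.1056·-3.0513 − 3.1780·-0.6370 = +11.5005 (running +21.3777)
  i=3: 3.1780·3.4925 − 1.5213·-3.0513 = +15.7411 (running +37.1189)
Area = |Σ|/2 = |37.1189|/2 = 18.5594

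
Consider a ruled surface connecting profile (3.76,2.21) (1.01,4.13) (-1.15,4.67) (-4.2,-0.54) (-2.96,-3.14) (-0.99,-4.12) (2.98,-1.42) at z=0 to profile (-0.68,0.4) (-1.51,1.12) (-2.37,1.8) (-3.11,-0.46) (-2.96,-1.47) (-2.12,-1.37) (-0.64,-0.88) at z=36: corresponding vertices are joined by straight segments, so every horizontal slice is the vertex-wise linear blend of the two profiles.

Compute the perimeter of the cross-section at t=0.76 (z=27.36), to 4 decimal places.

Cross-section at t=0.76: each vertex is (1-t)·p0[i] + t·p1[i].
  v1: (1-0.76)·(3.76,2.21) + 0.76·(-0.68,0.4) = (0.3856,0.8344)
  v2: (1-0.76)·(1.01,4.13) + 0.76·(-1.51,1.12) = (-0.9052,1.8424)
  v3: (1-0.76)·(-1.15,4.67) + 0.76·(-2.37,1.8) = (-2.0772,2.4888)
  v4: (1-0.76)·(-4.2,-0.54) + 0.76·(-3.11,-0.46) = (-3.3716,-0.4792)
  v5: (1-0.76)·(-2.96,-3.14) + 0.76·(-2.96,-1.47) = (-2.9600,-1.8708)
  v6: (1-0.76)·(-0.99,-4.12) + 0.76·(-2.12,-1.37) = (-1.8488,-2.0300)
  v7: (1-0.76)·(2.98,-1.42) + 0.76·(-0.64,-0.88) = (0.2288,-1.0096)
Perimeter = Σ |v_{i+1} − v_i|:
  edge 1→2: √(-1.2908² + 1.0080²) = 1.6378 (running 1.6378)
  edge 2→3: √(-1.1720² + 0.6464²) = 1.3384 (running 2.9762)
  edge 3→4: √(-1.2944² + -2.9680²) = 3.2380 (running 6.2142)
  edge 4→5: √(0.4116² + -1.3916²) = 1.4512 (running 7.6654)
  edge 5→6: √(1.1112² + -0.1592²) = 1.1225 (running 8.7879)
  edge 6→7: √(2.0776² + 1.0204²) = 2.3147 (running 11.1026)
  edge 7→1: √(0.1568² + 1.8440²) = 1.8507 (running 12.9532)
Perimeter = 12.9532

Perimeter at t=0.76: 12.9532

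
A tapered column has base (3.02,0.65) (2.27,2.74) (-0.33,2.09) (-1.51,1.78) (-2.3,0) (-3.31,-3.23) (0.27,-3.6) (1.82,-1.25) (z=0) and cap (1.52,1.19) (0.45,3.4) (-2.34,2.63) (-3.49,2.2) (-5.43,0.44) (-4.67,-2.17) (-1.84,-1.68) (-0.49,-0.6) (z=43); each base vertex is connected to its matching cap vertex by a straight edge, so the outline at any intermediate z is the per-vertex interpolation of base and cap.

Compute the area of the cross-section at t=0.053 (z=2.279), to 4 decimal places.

Cross-section at t=0.053: each vertex is (1-t)·p0[i] + t·p1[i].
  v1: (1-0.053)·(3.02,0.65) + 0.053·(1.52,1.19) = (2.9405,0.6786)
  v2: (1-0.053)·(2.27,2.74) + 0.053·(0.45,3.4) = (2.1735,2.7750)
  v3: (1-0.053)·(-0.33,2.09) + 0.053·(-2.34,2.63) = (-0.4365,2.1186)
  v4: (1-0.053)·(-1.51,1.78) + 0.053·(-3.49,2.2) = (-1.6149,1.8023)
  v5: (1-0.053)·(-2.3,0) + 0.053·(-5.43,0.44) = (-2.4659,0.0233)
  v6: (1-0.053)·(-3.31,-3.23) + 0.053·(-4.67,-2.17) = (-3.3821,-3.1738)
  v7: (1-0.053)·(0.27,-3.6) + 0.053·(-1.84,-1.68) = (0.1582,-3.4982)
  v8: (1-0.053)·(1.82,-1.25) + 0.053·(-0.49,-0.6) = (1.6976,-1.2155)
Shoelace sum Σ(x_i·y_{i+1} − x_{i+1}·y_i):
  i=1: 2.9405·2.7750 − 2.1735·0.6786 = +6.6848 (running +6.6848)
  i=2: 2.1735·2.1186 − -0.4365·2.7750 = +5.8163 (running +12.5011)
  i=3: -0.4365·1.8023 − -1.6149·2.1186 = +2.6347 (running +15.1358)
  i=4: -1.6149·0.0233 − -2.4659·1.8023 = +4.4065 (running +19.5423)
  i=5: -2.4659·-3.1738 − -3.3821·0.0233 = +7.9052 (running +27.4475)
  i=6: -3.3821·-3.4982 − 0.1582·-3.1738 = +12.3333 (running +39.7808)
  i=7: 0.1582·-1.2155 − 1.6976·-3.4982 = +5.7462 (running +45.5270)
  i=8: 1.6976·0.6786 − 2.9405·-1.2155 = +4.7263 (running +50.2534)
Area = |Σ|/2 = |50.2534|/2 = 25.1267

Area at t=0.053: 25.1267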